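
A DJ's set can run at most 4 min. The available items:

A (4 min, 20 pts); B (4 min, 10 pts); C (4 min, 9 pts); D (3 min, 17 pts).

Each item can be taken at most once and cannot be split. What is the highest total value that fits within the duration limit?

20 pts

Check high-value combinations within 4 min:
- A: duration 4, value 20
- D: duration 3, value 17
- B: duration 4, value 10
- C: duration 4, value 9
Best: 20 pts.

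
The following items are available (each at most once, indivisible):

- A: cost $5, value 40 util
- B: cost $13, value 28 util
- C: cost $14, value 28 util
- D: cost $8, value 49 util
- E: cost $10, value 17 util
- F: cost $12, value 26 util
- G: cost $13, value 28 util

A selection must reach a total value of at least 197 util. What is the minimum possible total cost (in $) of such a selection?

65

Subsets with value ≥ 197, sorted by total cost:
- A+B+C+D+F+G: cost 65, value 199
- A+B+C+D+E+F+G: cost 75, value 216
Minimum cost: 65 $.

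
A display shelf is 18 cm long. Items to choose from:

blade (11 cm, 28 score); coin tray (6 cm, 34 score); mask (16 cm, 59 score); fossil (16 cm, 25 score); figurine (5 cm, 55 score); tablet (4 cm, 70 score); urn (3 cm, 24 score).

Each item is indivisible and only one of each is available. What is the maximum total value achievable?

This is a 0/1 knapsack; check combinations near the capacity.
- coin tray+figurine+tablet+urn: length 6+5+4+3=18, value 34+55+70+24=183
- coin tray+figurine+tablet: length 6+5+4=15, value 34+55+70=159
- figurine+tablet+urn: length 5+4+3=12, value 55+70+24=149
- coin tray+tablet+urn: length 6+4+3=13, value 34+70+24=128
Best: 183 score.

183 score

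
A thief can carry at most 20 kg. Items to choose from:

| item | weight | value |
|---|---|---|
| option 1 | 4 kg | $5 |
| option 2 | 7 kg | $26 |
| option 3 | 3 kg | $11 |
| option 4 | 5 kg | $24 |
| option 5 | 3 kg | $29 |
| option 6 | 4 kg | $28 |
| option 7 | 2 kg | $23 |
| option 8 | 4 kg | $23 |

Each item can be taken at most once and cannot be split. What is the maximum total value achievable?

$129

Check high-value combinations within 20 kg:
- option 2+option 5+option 6+option 7+option 8: weight 7+3+4+2+4=20, value 26+29+28+23+23=129
- option 4+option 5+option 6+option 7+option 8: weight 5+3+4+2+4=18, value 24+29+28+23+23=127
- option 1+option 3+option 5+option 6+option 7+option 8: weight 4+3+3+4+2+4=20, value 5+11+29+28+23+23=119
Best: $129.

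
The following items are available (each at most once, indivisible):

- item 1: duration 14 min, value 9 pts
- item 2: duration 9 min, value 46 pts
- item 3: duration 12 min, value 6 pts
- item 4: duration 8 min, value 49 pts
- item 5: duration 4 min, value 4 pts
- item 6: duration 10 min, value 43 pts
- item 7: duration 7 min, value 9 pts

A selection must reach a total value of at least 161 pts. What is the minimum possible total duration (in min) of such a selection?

Subsets with value ≥ 161, sorted by total duration:
- item 1+item 2+item 3+item 4+item 6+item 7: duration 60, value 162
- item 1+item 2+item 3+item 4+item 5+item 6+item 7: duration 64, value 166
Minimum duration: 60 min.

60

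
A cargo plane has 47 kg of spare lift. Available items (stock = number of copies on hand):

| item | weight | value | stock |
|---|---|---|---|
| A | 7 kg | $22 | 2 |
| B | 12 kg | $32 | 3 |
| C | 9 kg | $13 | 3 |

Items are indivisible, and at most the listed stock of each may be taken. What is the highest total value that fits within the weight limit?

Top feasible selections:
- 2×A + 2×B + 1×C: weight 47, value 121
- 1×A + 3×B: weight 43, value 118
- 3×B + 1×C: weight 45, value 109
- 2×A + 2×B: weight 38, value 108
Best: $121.

$121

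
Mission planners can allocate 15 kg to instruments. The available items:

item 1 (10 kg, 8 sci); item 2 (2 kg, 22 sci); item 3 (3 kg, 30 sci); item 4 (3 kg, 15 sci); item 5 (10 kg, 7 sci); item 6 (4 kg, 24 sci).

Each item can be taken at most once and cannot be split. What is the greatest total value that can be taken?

91 sci

Check high-value combinations within 15 kg:
- item 2+item 3+item 4+item 6: mass 2+3+3+4=12, value 22+30+15+24=91
- item 2+item 3+item 6: mass 2+3+4=9, value 22+30+24=76
- item 3+item 4+item 6: mass 3+3+4=10, value 30+15+24=69
- item 2+item 3+item 4: mass 2+3+3=8, value 22+30+15=67
Best: 91 sci.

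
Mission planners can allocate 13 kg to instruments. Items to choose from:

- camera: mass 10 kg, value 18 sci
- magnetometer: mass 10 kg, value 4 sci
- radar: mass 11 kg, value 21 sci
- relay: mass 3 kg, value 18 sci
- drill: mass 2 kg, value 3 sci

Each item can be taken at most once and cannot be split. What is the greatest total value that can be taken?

Check high-value combinations within 13 kg:
- camera+relay: mass 10+3=13, value 18+18=36
- radar+drill: mass 11+2=13, value 21+3=24
- magnetometer+relay: mass 10+3=13, value 4+18=22
- relay+drill: mass 3+2=5, value 18+3=21
Best: 36 sci.

36 sci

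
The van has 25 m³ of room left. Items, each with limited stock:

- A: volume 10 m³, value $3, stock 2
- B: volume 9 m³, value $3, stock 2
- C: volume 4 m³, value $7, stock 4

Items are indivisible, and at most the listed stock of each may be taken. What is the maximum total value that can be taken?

$31

Best selections within volume 25 and stock limits:
- 1×B + 4×C: volume 25, value 31
- 4×C: volume 16, value 28
- 1×B + 3×C: volume 21, value 24
- 1×A + 3×C: volume 22, value 24
Best: $31.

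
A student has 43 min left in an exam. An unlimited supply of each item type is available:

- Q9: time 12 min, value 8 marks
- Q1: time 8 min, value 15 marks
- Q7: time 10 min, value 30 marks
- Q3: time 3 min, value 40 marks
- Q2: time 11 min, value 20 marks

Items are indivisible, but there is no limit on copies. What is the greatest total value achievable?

560 marks

Best value-per-unit is Q3 at 40/3, and filling with it alone uses time 14×3=42. No mix of the others beats 14×40 = 560.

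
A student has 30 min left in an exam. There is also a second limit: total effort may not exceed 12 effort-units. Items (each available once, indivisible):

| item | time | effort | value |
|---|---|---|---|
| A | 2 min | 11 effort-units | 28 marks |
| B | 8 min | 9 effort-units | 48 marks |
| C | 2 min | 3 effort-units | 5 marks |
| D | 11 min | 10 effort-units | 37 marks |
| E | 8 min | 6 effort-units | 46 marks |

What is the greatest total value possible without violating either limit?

Feasible sets respecting both limits:
- B+C: time 10, effort 12, value 53
- C+E: time 10, effort 9, value 51
- B: time 8, effort 9, value 48
Best: 53 marks.

53 marks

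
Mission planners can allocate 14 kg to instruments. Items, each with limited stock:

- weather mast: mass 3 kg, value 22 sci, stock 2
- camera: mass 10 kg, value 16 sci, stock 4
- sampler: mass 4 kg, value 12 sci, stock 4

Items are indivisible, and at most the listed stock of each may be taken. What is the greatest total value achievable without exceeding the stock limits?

Best selections within mass 14 and stock limits:
- 2×weather mast + 2×sampler: mass 14, value 68
- 2×weather mast + 1×sampler: mass 10, value 56
- 1×weather mast + 2×sampler: mass 11, value 46
Best: 68 sci.

68 sci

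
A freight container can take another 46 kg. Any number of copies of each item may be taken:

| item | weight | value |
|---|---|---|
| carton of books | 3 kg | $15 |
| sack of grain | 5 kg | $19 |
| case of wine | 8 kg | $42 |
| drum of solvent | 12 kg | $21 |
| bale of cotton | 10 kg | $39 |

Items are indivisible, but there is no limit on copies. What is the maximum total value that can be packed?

$240

Best value-per-unit is case of wine at 42/8; filling with it alone gives 5×42 = 210.
Optimal mix: 2×carton of books + 5×case of wine → weight 46, value 240.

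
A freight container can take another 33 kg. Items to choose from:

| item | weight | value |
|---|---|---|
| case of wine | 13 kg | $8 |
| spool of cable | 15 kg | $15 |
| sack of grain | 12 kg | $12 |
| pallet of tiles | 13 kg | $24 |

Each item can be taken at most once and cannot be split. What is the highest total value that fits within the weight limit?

Check high-value combinations within 33 kg:
- spool of cable+pallet of tiles: weight 15+13=28, value 15+24=39
- sack of grain+pallet of tiles: weight 12+13=25, value 12+24=36
- case of wine+pallet of tiles: weight 13+13=26, value 8+24=32
Best: $39.

$39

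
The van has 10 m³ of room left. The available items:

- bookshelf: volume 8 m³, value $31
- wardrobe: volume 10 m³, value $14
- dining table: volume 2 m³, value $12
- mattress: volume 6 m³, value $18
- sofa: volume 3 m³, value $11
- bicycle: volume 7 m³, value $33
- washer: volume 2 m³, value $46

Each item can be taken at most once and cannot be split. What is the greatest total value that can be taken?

Check high-value combinations within 10 m³:
- bicycle+washer: volume 7+2=9, value 33+46=79
- bookshelf+washer: volume 8+2=10, value 31+46=77
- dining table+mattress+washer: volume 2+6+2=10, value 12+18+46=76
Best: $79.

$79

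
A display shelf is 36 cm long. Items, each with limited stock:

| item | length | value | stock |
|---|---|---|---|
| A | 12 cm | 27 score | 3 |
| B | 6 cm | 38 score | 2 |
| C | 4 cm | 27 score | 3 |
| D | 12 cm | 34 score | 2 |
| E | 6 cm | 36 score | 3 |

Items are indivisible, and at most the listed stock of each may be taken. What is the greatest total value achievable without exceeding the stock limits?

229 score

Top feasible selections:
- 2×B + 3×C + 2×E: length 36, value 229
- 1×B + 3×C + 3×E: length 36, value 227
Best: 229 score.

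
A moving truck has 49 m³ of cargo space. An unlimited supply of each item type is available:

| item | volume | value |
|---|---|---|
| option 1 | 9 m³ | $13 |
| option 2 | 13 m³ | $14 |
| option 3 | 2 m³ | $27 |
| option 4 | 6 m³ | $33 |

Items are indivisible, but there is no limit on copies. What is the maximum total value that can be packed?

Best value-per-unit is option 3 at 27/2, and filling with it alone uses volume 24×2=48. No mix of the others beats 24×27 = 648.

$648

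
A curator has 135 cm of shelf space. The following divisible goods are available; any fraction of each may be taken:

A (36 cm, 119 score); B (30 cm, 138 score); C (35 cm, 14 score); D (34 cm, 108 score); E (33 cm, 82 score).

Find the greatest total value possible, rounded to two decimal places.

Take in order of value per unit:
- B (138/30 per unit): all 30 → value 138, running total 138.00
- A (119/36 per unit): all 36 → value 119, running total 257.00
- D (108/34 per unit): all 34 → value 108, running total 365.00
- E (82/33 per unit): all 33 → value 82, running total 447.00
- C (14/35 per unit): 2 of 35 → value 2×14/35 = 0.8000, running total 447.80
Total 447.80.

447.80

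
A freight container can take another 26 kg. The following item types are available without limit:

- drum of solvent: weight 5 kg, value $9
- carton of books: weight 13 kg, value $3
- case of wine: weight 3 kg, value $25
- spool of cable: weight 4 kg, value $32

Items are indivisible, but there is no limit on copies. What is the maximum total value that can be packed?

Best value-per-unit is case of wine at 25/3; filling with it alone gives 8×25 = 200.
Optimal mix: 6×case of wine + 2×spool of cable → weight 26, value 214.

$214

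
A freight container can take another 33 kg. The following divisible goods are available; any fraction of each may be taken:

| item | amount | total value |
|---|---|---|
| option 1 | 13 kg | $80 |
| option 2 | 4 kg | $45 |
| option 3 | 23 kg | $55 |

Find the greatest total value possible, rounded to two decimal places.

Take in order of value per unit:
- option 2 (45/4 per unit): all 4 → value 45, running total 45.00
- option 1 (80/13 per unit): all 13 → value 80, running total 125.00
- option 3 (55/23 per unit): 16 of 23 → value 16×55/23 = 38.2609, running total 163.26
Total 163.26.

163.26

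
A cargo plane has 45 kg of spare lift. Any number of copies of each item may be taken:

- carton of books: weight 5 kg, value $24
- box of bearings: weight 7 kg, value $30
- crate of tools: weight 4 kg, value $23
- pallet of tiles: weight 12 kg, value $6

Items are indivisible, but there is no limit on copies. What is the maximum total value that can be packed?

Best value-per-unit is crate of tools at 23/4; filling with it alone gives 11×23 = 253.
Optimal mix: 1×carton of books + 10×crate of tools → weight 45, value 254.

$254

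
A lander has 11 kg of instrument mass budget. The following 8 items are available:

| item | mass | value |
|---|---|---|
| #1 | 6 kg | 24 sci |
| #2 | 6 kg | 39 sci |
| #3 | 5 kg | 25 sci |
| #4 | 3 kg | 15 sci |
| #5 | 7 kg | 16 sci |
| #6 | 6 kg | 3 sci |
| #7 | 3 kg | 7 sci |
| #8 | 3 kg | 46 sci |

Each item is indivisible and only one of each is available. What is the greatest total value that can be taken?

86 sci

Check high-value combinations within 11 kg:
- #3+#4+#8: mass 5+3+3=11, value 25+15+46=86
- #2+#8: mass 6+3=9, value 39+46=85
- #3+#7+#8: mass 5+3+3=11, value 25+7+46=78
- #3+#8: mass 5+3=8, value 25+46=71
- #1+#8: mass 6+3=9, value 24+46=70
Best: 86 sci.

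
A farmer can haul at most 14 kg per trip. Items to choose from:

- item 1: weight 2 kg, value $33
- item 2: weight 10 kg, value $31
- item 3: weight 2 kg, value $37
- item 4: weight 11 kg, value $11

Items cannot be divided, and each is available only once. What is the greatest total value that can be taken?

Check high-value combinations within 14 kg:
- item 1+item 2+item 3: weight 2+10+2=14, value 33+31+37=101
- item 1+item 3: weight 2+2=4, value 33+37=70
- item 2+item 3: weight 10+2=12, value 31+37=68
- item 1+item 2: weight 2+10=12, value 33+31=64
- item 3+item 4: weight 2+11=13, value 37+11=48
Best: $101.

$101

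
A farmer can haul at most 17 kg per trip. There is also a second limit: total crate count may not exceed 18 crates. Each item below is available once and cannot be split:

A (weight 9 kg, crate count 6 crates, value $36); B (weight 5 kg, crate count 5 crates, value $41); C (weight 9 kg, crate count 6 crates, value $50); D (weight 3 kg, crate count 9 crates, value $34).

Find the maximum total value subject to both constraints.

Feasible sets respecting both limits:
- B+C: weight 14, crate count 11, value 91
- C+D: weight 12, crate count 15, value 84
- A+B: weight 14, crate count 11, value 77
- B+D: weight 8, crate count 14, value 75
Best: $91.

$91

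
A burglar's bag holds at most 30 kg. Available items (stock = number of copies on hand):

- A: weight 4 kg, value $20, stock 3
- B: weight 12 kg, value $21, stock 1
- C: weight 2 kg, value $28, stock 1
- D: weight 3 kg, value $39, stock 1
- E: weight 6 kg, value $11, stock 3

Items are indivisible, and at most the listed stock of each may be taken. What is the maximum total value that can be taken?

Top feasible selections:
- 3×A + 1×C + 1×D + 2×E: weight 29, value 149
- 3×A + 1×B + 1×C + 1×D: weight 29, value 148
- 3×A + 1×C + 1×D + 1×E: weight 23, value 138
- 2×A + 1×C + 1×D + 2×E: weight 25, value 129
Best: $149.

$149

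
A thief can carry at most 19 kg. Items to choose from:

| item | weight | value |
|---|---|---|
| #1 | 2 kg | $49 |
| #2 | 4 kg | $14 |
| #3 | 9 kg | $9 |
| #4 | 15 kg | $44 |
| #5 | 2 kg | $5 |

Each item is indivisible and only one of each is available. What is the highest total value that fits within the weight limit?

Check high-value combinations within 19 kg:
- #1+#4+#5: weight 2+15+2=19, value 49+44+5=98
- #1+#4: weight 2+15=17, value 49+44=93
- #1+#2+#3+#5: weight 2+4+9+2=17, value 49+14+9+5=77
- #1+#2+#3: weight 2+4+9=15, value 49+14+9=72
Best: $98.

$98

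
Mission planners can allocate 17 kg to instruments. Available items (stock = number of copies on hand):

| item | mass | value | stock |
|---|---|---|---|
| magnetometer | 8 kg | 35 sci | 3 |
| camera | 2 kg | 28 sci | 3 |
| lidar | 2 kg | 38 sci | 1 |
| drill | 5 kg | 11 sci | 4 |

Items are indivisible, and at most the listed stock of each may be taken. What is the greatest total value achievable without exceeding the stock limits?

Top feasible selections:
- 1×magnetometer + 3×camera + 1×lidar: mass 16, value 157
- 3×camera + 1×lidar + 1×drill: mass 13, value 133
- 1×magnetometer + 2×camera + 1×lidar: mass 14, value 129
Best: 157 sci.

157 sci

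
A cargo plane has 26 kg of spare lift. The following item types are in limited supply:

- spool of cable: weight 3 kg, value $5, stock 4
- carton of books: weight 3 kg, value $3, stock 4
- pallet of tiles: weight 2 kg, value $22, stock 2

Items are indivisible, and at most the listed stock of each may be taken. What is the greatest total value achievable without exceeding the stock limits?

$73

Best selections within weight 26 and stock limits:
- 4×spool of cable + 3×carton of books + 2×pallet of tiles: weight 25, value 73
- 3×spool of cable + 4×carton of books + 2×pallet of tiles: weight 25, value 71
- 4×spool of cable + 2×carton of books + 2×pallet of tiles: weight 22, value 70
- 3×spool of cable + 3×carton of books + 2×pallet of tiles: weight 22, value 68
Best: $73.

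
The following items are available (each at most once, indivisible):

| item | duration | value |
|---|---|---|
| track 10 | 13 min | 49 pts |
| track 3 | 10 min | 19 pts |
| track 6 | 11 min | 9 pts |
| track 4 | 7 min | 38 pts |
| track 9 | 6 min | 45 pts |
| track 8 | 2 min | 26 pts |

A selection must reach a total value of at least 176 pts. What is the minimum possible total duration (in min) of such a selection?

38

Subsets with value ≥ 176, sorted by total duration:
- track 10+track 3+track 4+track 9+track 8: duration 38, value 177
- track 10+track 3+track 6+track 4+track 9+track 8: duration 49, value 186
Minimum duration: 38 min.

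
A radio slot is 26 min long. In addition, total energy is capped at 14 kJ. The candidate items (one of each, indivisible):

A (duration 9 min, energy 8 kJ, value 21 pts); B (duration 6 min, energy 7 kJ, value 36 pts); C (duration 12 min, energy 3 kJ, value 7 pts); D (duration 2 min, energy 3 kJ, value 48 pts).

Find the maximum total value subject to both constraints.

Feasible sets respecting both limits:
- B+C+D: duration 20, energy 13, value 91
- B+D: duration 8, energy 10, value 84
- A+C+D: duration 23, energy 14, value 76
Best: 91 pts.

91 pts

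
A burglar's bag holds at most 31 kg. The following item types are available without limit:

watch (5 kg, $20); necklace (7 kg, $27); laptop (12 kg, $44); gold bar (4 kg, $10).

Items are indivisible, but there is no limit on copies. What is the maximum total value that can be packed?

Best value-per-unit is watch at 20/5; filling with it alone gives 6×20 = 120.
Optimal mix: 2×watch + 3×necklace → weight 31, value 121.

$121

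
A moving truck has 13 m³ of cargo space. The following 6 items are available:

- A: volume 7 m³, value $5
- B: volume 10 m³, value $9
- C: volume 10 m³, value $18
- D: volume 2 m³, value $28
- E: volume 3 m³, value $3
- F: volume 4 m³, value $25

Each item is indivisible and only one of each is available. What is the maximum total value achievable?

Check high-value combinations within 13 m³:
- A+D+F: volume 7+2+4=13, value 5+28+25=58
- D+E+F: volume 2+3+4=9, value 28+3+25=56
- D+F: volume 2+4=6, value 28+25=53
- C+D: volume 10+2=12, value 18+28=46
Best: $58.

$58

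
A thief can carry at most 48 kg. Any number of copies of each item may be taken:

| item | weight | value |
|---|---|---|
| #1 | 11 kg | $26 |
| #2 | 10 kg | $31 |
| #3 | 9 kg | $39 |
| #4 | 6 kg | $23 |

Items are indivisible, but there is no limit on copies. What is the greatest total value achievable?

Best value-per-unit is #3 at 39/9; filling with it alone gives 5×39 = 195.
Optimal mix: 4×#3 + 2×#4 → weight 48, value 202.

$202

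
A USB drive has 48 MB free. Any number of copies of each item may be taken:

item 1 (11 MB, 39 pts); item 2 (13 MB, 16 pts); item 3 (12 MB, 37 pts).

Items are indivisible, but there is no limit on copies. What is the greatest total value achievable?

Best value-per-unit is item 1 at 39/11, and filling with it alone uses size 4×11=44. No mix of the others beats 4×39 = 156.

156 pts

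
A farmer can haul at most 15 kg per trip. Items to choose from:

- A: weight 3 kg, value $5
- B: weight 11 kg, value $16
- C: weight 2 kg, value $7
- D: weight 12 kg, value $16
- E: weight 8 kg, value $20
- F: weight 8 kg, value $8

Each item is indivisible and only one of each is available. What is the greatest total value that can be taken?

Check high-value combinations within 15 kg:
- A+C+E: weight 3+2+8=13, value 5+7+20=32
- C+E: weight 2+8=10, value 7+20=27
- A+E: weight 3+8=11, value 5+20=25
Best: $32.

$32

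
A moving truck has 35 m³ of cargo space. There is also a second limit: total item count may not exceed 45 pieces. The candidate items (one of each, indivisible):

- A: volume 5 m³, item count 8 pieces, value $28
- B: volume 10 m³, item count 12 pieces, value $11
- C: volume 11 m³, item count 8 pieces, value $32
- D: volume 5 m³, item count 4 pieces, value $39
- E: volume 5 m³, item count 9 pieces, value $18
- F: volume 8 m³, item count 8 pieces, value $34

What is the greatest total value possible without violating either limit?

$151

Feasible sets respecting both limits:
- A+C+D+E+F: volume 34, item count 37, value 151
- A+C+D+F: volume 29, item count 28, value 133
- A+B+D+E+F: volume 33, item count 41, value 130
Best: $151.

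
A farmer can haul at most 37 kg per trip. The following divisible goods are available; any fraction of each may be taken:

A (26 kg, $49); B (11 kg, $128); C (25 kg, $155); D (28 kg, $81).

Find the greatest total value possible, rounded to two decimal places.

Take in order of value per unit:
- B (128/11 per unit): all 11 → value 128, running total 128.00
- C (155/25 per unit): all 25 → value 155, running total 283.00
- D (81/28 per unit): 1 of 28 → value 1×81/28 = 2.8929, running total 285.89
Total 285.89.

285.89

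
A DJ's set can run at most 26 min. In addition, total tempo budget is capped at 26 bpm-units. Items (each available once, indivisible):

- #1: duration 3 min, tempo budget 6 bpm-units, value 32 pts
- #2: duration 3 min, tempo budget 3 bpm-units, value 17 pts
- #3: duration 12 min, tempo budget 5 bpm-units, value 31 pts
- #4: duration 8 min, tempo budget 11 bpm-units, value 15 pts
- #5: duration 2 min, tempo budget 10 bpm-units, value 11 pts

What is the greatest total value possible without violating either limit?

Feasible sets respecting both limits:
- #1+#2+#3+#4: duration 26, tempo budget 25, value 95
- #1+#2+#3+#5: duration 20, tempo budget 24, value 91
- #1+#2+#3: duration 18, tempo budget 14, value 80
Best: 95 pts.

95 pts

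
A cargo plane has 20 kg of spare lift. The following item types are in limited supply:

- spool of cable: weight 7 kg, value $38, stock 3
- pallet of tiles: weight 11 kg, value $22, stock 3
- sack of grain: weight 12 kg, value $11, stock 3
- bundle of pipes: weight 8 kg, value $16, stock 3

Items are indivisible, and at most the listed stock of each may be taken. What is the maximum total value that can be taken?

Top feasible selections:
- 2×spool of cable: weight 14, value 76
- 1×spool of cable + 1×pallet of tiles: weight 18, value 60
Best: $76.

$76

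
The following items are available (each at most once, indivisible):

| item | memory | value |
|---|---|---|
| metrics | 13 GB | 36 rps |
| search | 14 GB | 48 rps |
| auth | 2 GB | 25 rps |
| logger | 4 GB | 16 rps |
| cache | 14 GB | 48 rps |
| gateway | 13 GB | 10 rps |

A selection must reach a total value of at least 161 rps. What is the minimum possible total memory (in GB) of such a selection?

47

Subsets with value ≥ 161, sorted by total memory:
- metrics+search+auth+logger+cache: memory 47, value 173
- metrics+search+auth+cache+gateway: memory 56, value 167
- metrics+search+auth+logger+cache+gateway: memory 60, value 183
Minimum memory: 47 GB.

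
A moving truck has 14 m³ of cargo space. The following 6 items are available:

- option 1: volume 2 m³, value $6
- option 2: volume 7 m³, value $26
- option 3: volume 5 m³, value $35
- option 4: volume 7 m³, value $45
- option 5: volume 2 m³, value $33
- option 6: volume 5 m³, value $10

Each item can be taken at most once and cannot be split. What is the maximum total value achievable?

$113

Check high-value combinations within 14 m³:
- option 3+option 4+option 5: volume 5+7+2=14, value 35+45+33=113
- option 2+option 3+option 5: volume 7+5+2=14, value 26+35+33=94
- option 4+option 5+option 6: volume 7+2+5=14, value 45+33+10=88
Best: $113.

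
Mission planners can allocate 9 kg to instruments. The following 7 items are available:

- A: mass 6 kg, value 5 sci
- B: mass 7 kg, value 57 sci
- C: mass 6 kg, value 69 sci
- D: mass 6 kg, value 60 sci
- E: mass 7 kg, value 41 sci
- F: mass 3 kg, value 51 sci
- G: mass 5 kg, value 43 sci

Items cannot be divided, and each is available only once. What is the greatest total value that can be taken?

120 sci

Check high-value combinations within 9 kg:
- C+F: mass 6+3=9, value 69+51=120
- D+F: mass 6+3=9, value 60+51=111
- F+G: mass 3+5=8, value 51+43=94
- C: mass 6, value 69
- D: mass 6, value 60
Best: 120 sci.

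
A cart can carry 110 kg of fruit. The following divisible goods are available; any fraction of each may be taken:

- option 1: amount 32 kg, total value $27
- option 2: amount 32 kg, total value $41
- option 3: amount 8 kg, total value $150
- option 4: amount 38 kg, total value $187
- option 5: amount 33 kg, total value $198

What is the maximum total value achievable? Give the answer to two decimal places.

574.72

Take in order of value per unit:
- option 3 (150/8 per unit): all 8 → value 150, running total 150.00
- option 5 (198/33 per unit): all 33 → value 198, running total 348.00
- option 4 (187/38 per unit): all 38 → value 187, running total 535.00
- option 2 (41/32 per unit): 31 of 32 → value 31×41/32 = 39.7188, running total 574.72
Total 574.72.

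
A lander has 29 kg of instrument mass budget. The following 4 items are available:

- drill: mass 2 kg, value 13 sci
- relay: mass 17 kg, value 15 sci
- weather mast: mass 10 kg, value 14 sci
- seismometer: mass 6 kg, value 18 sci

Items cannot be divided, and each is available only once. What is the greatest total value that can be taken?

Check high-value combinations within 29 kg:
- drill+relay+seismometer: mass 2+17+6=25, value 13+15+18=46
- drill+weather mast+seismometer: mass 2+10+6=18, value 13+14+18=45
- drill+relay+weather mast: mass 2+17+10=29, value 13+15+14=42
- relay+seismometer: mass 17+6=23, value 15+18=33
- weather mast+seismometer: mass 10+6=16, value 14+18=32
Best: 46 sci.

46 sci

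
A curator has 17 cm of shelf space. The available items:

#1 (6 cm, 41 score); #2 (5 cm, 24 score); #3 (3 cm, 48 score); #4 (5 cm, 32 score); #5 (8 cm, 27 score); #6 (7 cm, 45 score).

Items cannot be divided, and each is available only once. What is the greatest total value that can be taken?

134 score

This is a 0/1 knapsack; check combinations near the capacity.
- #1+#3+#6: length 6+3+7=16, value 41+48+45=134
- #3+#4+#6: length 3+5+7=15, value 48+32+45=125
- #1+#3+#4: length 6+3+5=14, value 41+48+32=121
- #2+#3+#6: length 5+3+7=15, value 24+48+45=117
- #1+#3+#5: length 6+3+8=17, value 41+48+27=116
Best: 134 score.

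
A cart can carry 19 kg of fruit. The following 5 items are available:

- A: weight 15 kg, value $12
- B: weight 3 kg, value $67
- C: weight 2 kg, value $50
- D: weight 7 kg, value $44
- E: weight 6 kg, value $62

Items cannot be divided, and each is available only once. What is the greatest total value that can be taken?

Check high-value combinations within 19 kg:
- B+C+D+E: weight 3+2+7+6=18, value 67+50+44+62=223
- B+C+E: weight 3+2+6=11, value 67+50+62=179
- B+D+E: weight 3+7+6=16, value 67+44+62=173
Best: $223.

$223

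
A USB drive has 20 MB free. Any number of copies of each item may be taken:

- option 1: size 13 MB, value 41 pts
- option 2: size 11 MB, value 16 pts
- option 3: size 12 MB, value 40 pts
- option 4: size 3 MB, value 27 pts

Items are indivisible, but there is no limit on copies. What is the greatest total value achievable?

Best value-per-unit is option 4 at 27/3, and filling with it alone uses size 6×3=18. No mix of the others beats 6×27 = 162.

162 pts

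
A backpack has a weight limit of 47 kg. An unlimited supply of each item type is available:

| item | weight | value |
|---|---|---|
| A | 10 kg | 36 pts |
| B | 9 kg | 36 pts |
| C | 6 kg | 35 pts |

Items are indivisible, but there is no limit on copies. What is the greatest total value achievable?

Best value-per-unit is C at 35/6; filling with it alone gives 7×35 = 245.
Optimal mix: 1×A + 6×C → weight 46, value 246.

246 pts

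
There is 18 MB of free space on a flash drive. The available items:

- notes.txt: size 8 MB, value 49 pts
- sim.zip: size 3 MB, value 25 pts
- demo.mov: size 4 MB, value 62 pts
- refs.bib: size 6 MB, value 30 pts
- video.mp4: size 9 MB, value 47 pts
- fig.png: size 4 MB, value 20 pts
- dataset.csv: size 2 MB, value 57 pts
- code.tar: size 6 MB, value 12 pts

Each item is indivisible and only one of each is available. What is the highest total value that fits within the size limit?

Check high-value combinations within 18 MB:
- notes.txt+sim.zip+demo.mov+dataset.csv: size 8+3+4+2=17, value 49+25+62+57=193
- sim.zip+demo.mov+video.mp4+dataset.csv: size 3+4+9+2=18, value 25+62+47+57=191
- notes.txt+demo.mov+fig.png+dataset.csv: size 8+4+4+2=18, value 49+62+20+57=188
Best: 193 pts.

193 pts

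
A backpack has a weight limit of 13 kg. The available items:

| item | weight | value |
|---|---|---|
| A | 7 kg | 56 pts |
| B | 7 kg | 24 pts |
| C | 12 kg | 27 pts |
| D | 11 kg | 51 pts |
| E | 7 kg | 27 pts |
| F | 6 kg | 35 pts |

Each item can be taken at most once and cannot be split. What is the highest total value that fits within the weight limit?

Check high-value combinations within 13 kg:
- A+F: weight 7+6=13, value 56+35=91
- E+F: weight 7+6=13, value 27+35=62
- B+F: weight 7+6=13, value 24+35=59
- A: weight 7, value 56
- D: weight 11, value 51
Best: 91 pts.

91 pts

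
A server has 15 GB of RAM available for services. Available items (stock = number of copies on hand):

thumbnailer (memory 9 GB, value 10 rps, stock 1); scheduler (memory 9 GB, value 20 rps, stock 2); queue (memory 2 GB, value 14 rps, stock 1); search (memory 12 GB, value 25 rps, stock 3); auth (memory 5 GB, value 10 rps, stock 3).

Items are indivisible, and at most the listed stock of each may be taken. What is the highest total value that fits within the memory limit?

39 rps

Top feasible selections:
- 1×queue + 1×search: memory 14, value 39
- 1×scheduler + 1×queue: memory 11, value 34
- 1×queue + 2×auth: memory 12, value 34
- 1×scheduler + 1×auth: memory 14, value 30
Best: 39 rps.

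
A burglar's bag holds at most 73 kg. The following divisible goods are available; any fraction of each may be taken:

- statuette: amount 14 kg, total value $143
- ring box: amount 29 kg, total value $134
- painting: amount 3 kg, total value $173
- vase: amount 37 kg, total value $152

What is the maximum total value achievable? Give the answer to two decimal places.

Take in order of value per unit:
- painting (173/3 per unit): all 3 → value 173, running total 173.00
- statuette (143/14 per unit): all 14 → value 143, running total 316.00
- ring box (134/29 per unit): all 29 → value 134, running total 450.00
- vase (152/37 per unit): 27 of 37 → value 27×152/37 = 110.9189, running total 560.92
Total 560.92.

560.92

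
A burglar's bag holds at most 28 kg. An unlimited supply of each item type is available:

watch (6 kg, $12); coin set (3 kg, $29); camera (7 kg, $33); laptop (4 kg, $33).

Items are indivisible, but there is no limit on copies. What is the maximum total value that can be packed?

Best value-per-unit is coin set at 29/3; filling with it alone gives 9×29 = 261.
Optimal mix: 8×coin set + 1×laptop → weight 28, value 265.

$265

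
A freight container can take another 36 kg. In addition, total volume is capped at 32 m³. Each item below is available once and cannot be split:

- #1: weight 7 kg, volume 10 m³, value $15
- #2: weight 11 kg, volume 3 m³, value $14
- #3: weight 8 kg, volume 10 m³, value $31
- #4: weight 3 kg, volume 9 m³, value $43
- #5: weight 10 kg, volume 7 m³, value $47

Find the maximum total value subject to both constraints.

$135

Feasible sets respecting both limits:
- #2+#3+#4+#5: weight 32, volume 29, value 135
- #3+#4+#5: weight 21, volume 26, value 121
- #1+#2+#4+#5: weight 31, volume 29, value 119
- #1+#2+#3+#5: weight 36, volume 30, value 107
Best: $135.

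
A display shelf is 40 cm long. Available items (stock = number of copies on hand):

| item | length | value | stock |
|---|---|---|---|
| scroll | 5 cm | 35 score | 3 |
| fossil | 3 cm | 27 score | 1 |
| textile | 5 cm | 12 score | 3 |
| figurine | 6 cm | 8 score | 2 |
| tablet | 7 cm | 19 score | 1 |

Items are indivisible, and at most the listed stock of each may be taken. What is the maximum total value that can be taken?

Best selections within length 40 and stock limits:
- 3×scroll + 1×fossil + 3×textile + 1×tablet: length 40, value 187
- 3×scroll + 1×fossil + 3×textile + 1×figurine: length 39, value 176
Best: 187 score.

187 score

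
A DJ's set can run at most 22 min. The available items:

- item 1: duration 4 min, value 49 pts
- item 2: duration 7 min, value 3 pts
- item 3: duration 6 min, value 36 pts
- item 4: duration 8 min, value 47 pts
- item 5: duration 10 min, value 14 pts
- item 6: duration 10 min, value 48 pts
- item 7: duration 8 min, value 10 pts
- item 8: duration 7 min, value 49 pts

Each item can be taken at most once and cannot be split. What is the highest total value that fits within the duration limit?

Check high-value combinations within 22 min:
- item 1+item 6+item 8: duration 4+10+7=21, value 49+48+49=146
- item 1+item 4+item 8: duration 4+8+7=19, value 49+47+49=145
- item 1+item 4+item 6: duration 4+8+10=22, value 49+47+48=144
- item 1+item 3+item 8: duration 4+6+7=17, value 49+36+49=134
- item 1+item 3+item 6: duration 4+6+10=20, value 49+36+48=133
Best: 146 pts.

146 pts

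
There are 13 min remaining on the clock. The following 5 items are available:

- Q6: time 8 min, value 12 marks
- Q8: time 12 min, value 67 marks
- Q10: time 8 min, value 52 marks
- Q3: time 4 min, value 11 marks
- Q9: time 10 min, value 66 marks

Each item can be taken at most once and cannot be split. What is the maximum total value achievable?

Check high-value combinations within 13 min:
- Q8: time 12, value 67
- Q9: time 10, value 66
- Q10+Q3: time 8+4=12, value 52+11=63
- Q10: time 8, value 52
Best: 67 marks.

67 marks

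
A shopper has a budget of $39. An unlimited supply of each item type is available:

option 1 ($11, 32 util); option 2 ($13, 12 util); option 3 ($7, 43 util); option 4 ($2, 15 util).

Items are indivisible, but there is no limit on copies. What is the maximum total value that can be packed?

Best value-per-unit is option 4 at 15/2, and filling with it alone uses cost 19×2=38. No mix of the others beats 19×15 = 285.

285 util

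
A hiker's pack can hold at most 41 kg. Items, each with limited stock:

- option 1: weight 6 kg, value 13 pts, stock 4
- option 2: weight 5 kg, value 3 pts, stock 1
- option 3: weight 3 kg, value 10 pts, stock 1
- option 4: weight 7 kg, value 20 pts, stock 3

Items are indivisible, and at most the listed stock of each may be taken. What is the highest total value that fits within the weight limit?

102 pts

Top feasible selections:
- 4×option 1 + 1×option 3 + 2×option 4: weight 41, value 102
- 3×option 1 + 3×option 4: weight 39, value 99
Best: 102 pts.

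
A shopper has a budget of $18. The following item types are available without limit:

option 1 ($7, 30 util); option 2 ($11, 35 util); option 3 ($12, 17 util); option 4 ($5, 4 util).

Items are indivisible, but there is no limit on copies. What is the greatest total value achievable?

Best value-per-unit is option 1 at 30/7; filling with it alone gives 2×30 = 60.
Optimal mix: 1×option 1 + 1×option 2 → cost 18, value 65.

65 util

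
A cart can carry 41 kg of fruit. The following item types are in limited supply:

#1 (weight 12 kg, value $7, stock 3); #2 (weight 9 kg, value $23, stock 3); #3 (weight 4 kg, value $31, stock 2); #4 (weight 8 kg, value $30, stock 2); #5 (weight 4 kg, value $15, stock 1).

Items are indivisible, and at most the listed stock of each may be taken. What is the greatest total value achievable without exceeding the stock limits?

$160

Best selections within weight 41 and stock limits:
- 1×#2 + 2×#3 + 2×#4 + 1×#5: weight 37, value 160
- 2×#2 + 2×#3 + 1×#4 + 1×#5: weight 38, value 153
- 3×#2 + 2×#3 + 1×#5: weight 39, value 146
- 1×#2 + 2×#3 + 2×#4: weight 33, value 145
Best: $160.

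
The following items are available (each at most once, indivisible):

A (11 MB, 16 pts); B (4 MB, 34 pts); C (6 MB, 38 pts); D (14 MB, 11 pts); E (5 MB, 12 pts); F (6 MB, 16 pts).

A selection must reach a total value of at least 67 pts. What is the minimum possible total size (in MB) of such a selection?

Subsets with value ≥ 67, sorted by total size:
- B+C: size 10, value 72
- B+C+E: size 15, value 84
- B+C+F: size 16, value 88
- B+C+E+F: size 21, value 100
Minimum size: 10 MB.

10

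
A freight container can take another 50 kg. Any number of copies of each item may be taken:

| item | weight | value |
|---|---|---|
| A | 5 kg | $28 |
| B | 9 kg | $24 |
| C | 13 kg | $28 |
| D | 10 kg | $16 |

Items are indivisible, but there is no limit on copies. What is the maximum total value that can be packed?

Best value-per-unit is A at 28/5, and filling with it alone uses weight 10×5=50. No mix of the others beats 10×28 = 280.

$280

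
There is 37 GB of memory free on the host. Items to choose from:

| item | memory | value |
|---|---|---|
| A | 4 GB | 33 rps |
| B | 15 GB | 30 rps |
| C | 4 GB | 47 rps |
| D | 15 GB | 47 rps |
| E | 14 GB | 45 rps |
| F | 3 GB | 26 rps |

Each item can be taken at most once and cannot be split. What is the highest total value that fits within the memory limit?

Check high-value combinations within 37 GB:
- A+C+D+E: memory 4+4+15+14=37, value 33+47+47+45=172
- C+D+E+F: memory 4+15+14+3=36, value 47+47+45+26=165
- A+B+C+E: memory 4+15+4+14=37, value 33+30+47+45=155
- A+C+D+F: memory 4+4+15+3=26, value 33+47+47+26=153
- A+C+E+F: memory 4+4+14+3=25, value 33+47+45+26=151
Best: 172 rps.

172 rps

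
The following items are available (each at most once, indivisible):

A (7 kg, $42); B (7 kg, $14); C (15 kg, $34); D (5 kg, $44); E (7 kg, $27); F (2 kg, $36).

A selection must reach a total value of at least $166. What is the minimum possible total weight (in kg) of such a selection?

36

Subsets with value ≥ 166, sorted by total weight:
- A+C+D+E+F: weight 36, value 183
- A+B+C+D+F: weight 36, value 170
Minimum weight: 36 kg.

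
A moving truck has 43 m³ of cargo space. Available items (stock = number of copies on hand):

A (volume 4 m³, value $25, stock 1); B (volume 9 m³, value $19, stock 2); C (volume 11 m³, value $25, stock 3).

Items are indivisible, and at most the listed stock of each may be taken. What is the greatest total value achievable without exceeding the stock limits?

Top feasible selections:
- 1×A + 3×C: volume 37, value 100
- 1×A + 1×B + 2×C: volume 35, value 94
Best: $100.

$100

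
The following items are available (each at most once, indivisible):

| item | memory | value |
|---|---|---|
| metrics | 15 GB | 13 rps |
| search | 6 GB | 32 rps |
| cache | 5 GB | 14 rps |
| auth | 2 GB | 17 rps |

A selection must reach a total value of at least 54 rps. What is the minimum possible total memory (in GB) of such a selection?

Subsets with value ≥ 54, sorted by total memory:
- search+cache+auth: memory 13, value 63
- metrics+search+auth: memory 23, value 62
- metrics+search+cache: memory 26, value 59
Minimum memory: 13 GB.

13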